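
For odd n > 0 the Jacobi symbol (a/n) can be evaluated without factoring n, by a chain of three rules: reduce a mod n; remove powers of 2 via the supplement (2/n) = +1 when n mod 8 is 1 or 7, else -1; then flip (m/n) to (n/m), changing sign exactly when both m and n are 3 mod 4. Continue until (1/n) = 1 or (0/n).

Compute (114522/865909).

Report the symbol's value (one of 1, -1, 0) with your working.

factor out 2^1: 114522 = 2^1·57261; with 865909 mod 8 = 5, (2/865909) = -1; sign now -1; continue with (57261/865909)
flip (57261/865909) -> (865909/57261): both odd, 57261 mod 4 = 1, 865909 mod 4 = 1, so the flip contributes +1; sign now -1
(865909/57261): 865909 mod 57261 = 6994, so (865909/57261) = (6994/57261)
factor out 2^1: 6994 = 2^1·3497; with 57261 mod 8 = 5, (2/57261) = -1; sign now +1; continue with (3497/57261)
flip (3497/57261) -> (57261/3497): both odd, 3497 mod 4 = 1, 57261 mod 4 = 1, so the flip contributes +1; sign now +1
(57261/3497): 57261 mod 3497 = 1309, so (57261/3497) = (1309/3497)
flip (1309/3497) -> (3497/1309): both odd, 1309 mod 4 = 1, 3497 mod 4 = 1, so the flip contributes +1; sign now +1
(3497/1309): 3497 mod 1309 = 879, so (3497/1309) = (879/1309)
flip (879/1309) -> (1309/879): both odd, 879 mod 4 = 3, 1309 mod 4 = 1, so the flip contributes +1; sign now +1
(1309/879): 1309 mod 879 = 430, so (1309/879) = (430/879)
factor out 2^1: 430 = 2^1·215; with 879 mod 8 = 7, (2/879) = +1; sign now +1; continue with (215/879)
flip (215/879) -> (879/215): both odd, 215 mod 4 = 3, 879 mod 4 = 3, so the flip contributes -1; sign now -1
(879/215): 879 mod 215 = 19, so (879/215) = (19/215)
flip (19/215) -> (215/19): both odd, 19 mod 4 = 3, 215 mod 4 = 3, so the flip contributes -1; sign now +1
(215/19): 215 mod 19 = 6, so (215/19) = (6/19)
factor out 2^1: 6 = 2^1·3; with 19 mod 8 = 3, (2/19) = -1; sign now -1; continue with (3/19)
flip (3/19) -> (19/3): both odd, 3 mod 4 = 3, 19 mod 4 = 3, so the flip contributes -1; sign now +1
(19/3): 19 mod 3 = 1, so (19/3) = (1/3)
reached (1/3) = 1, so the symbol is +1

1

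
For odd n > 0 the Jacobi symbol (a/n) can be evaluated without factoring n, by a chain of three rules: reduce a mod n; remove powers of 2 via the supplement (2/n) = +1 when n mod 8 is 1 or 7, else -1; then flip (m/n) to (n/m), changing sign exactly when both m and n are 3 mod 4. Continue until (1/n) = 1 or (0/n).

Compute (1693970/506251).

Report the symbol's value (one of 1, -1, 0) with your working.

1

(1693970/506251): 1693970 mod 506251 = 175217, so (1693970/506251) = (175217/506251)
flip (175217/506251) -> (506251/175217): both odd, 175217 mod 4 = 1, 506251 mod 4 = 3, so the flip contributes +1; sign now +1
(506251/175217): 506251 mod 175217 = 155817, so (506251/175217) = (155817/175217)
flip (155817/175217) -> (175217/155817): both odd, 155817 mod 4 = 1, 175217 mod 4 = 1, so the flip contributes +1; sign now +1
(175217/155817): 175217 mod 155817 = 19400, so (175217/155817) = (19400/155817)
factor out 2^3: 19400 = 2^3·2425; with 155817 mod 8 = 1, (2/155817) = +1; sign now +1; continue with (2425/155817)
flip (2425/155817) -> (155817/2425): both odd, 2425 mod 4 = 1, 155817 mod 4 = 1, so the flip contributes +1; sign now +1
(155817/2425): 155817 mod 2425 = 617, so (155817/2425) = (617/2425)
flip (617/2425) -> (2425/617): both odd, 617 mod 4 = 1, 2425 mod 4 = 1, so the flip contributes +1; sign now +1
(2425/617): 2425 mod 617 = 574, so (2425/617) = (574/617)
factor out 2^1: 574 = 2^1·287; with 617 mod 8 = 1, (2/617) = +1; sign now +1; continue with (287/617)
flip (287/617) -> (617/287): both odd, 287 mod 4 = 3, 617 mod 4 = 1, so the flip contributes +1; sign now +1
(617/287): 617 mod 287 = 43, so (617/287) = (43/287)
flip (43/287) -> (287/43): both odd, 43 mod 4 = 3, 287 mod 4 = 3, so the flip contributes -1; sign now -1
(287/43): 287 mod 43 = 29, so (287/43) = (29/43)
flip (29/43) -> (43/29): both odd, 29 mod 4 = 1, 43 mod 4 = 3, so the flip contributes +1; sign now -1
(43/29): 43 mod 29 = 14, so (43/29) = (14/29)
factor out 2^1: 14 = 2^1·7; with 29 mod 8 = 5, (2/29) = -1; sign now +1; continue with (7/29)
flip (7/29) -> (29/7): both odd, 7 mod 4 = 3, 29 mod 4 = 1, so the flip contributes +1; sign now +1
(29/7): 29 mod 7 = 1, so (29/7) = (1/7)
reached (1/7) = 1, so the symbol is +1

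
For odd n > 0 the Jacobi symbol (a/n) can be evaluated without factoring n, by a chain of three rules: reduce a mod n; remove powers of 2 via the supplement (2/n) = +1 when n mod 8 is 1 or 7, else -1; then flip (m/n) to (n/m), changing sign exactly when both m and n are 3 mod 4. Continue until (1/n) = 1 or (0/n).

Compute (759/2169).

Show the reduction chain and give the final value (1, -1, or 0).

reciprocity: (759/2169) = +1·(2169/759) since 759 mod 4 = 3, 2169 mod 4 = 1; sign now +1
(2169/759) = (651/759)   [reduce mod 759]
reciprocity: (651/759) = -1·(759/651) since 651 mod 4 = 3, 759 mod 4 = 3; sign now -1
(759/651) = (108/651)   [reduce mod 651]
108 = 2^2·27; (2/651) = -1 since 651 mod 8 = 3, so (108/651) = (-1)^2·(27/651); sign now -1
reciprocity: (27/651) = -1·(651/27) since 27 mod 4 = 3, 651 mod 4 = 3; sign now +1
(651/27) = (3/27)   [reduce mod 27]
reciprocity: (3/27) = -1·(27/3) since 3 mod 4 = 3, 27 mod 4 = 3; sign now -1
(27/3) = (0/3)   [reduce mod 3]
(0/3) = 0   [gcd(a, n) > 1]; final value = 0

0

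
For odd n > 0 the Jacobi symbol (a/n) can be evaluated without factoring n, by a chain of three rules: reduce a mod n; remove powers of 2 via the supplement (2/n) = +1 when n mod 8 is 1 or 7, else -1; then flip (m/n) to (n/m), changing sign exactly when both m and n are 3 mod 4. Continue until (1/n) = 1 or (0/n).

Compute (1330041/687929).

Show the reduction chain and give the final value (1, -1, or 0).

-1

(1330041/687929) = (642112/687929)   [reduce mod 687929]
642112 = 2^6·10033; (2/687929) = +1 since 687929 mod 8 = 1, so (642112/687929) = (+1)^6·(10033/687929); sign now +1
reciprocity: (10033/687929) = +1·(687929/10033) since 10033 mod 4 = 1, 687929 mod 4 = 1; sign now +1
(687929/10033) = (5685/10033)   [reduce mod 10033]
reciprocity: (5685/10033) = +1·(10033/5685) since 5685 mod 4 = 1, 10033 mod 4 = 1; sign now +1
(10033/5685) = (4348/5685)   [reduce mod 5685]
4348 = 2^2·1087; (2/5685) = -1 since 5685 mod 8 = 5, so (4348/5685) = (-1)^2·(1087/5685); sign now +1
reciprocity: (1087/5685) = +1·(5685/1087) since 1087 mod 4 = 3, 5685 mod 4 = 1; sign now +1
(5685/1087) = (250/1087)   [reduce mod 1087]
250 = 2^1·125; (2/1087) = +1 since 1087 mod 8 = 7, so (250/1087) = (+1)^1·(125/1087); sign now +1
reciprocity: (125/1087) = +1·(1087/125) since 125 mod 4 = 1, 1087 mod 4 = 3; sign now +1
(1087/125) = (87/125)   [reduce mod 125]
reciprocity: (87/125) = +1·(125/87) since 87 mod 4 = 3, 125 mod 4 = 1; sign now +1
(125/87) = (38/87)   [reduce mod 87]
38 = 2^1·19; (2/87) = +1 since 87 mod 8 = 7, so (38/87) = (+1)^1·(19/87); sign now +1
reciprocity: (19/87) = -1·(87/19) since 19 mod 4 = 3, 87 mod 4 = 3; sign now -1
(87/19) = (11/19)   [reduce mod 19]
reciprocity: (11/19) = -1·(19/11) since 11 mod 4 = 3, 19 mod 4 = 3; sign now +1
(19/11) = (8/11)   [reduce mod 11]
8 = 2^3·1; (2/11) = -1 since 11 mod 8 = 3, so (8/11) = (-1)^3·(1/11); sign now -1
(1/11) = 1; final value = sign = -1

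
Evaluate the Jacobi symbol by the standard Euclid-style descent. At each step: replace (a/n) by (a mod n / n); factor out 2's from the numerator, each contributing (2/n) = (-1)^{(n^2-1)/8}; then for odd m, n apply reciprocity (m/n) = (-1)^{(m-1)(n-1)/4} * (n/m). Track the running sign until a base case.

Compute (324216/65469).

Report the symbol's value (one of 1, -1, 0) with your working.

0

(324216/65469) = (62340/65469)   [reduce mod 65469]
62340 = 2^2·15585; (2/65469) = -1 since 65469 mod 8 = 5, so (62340/65469) = (-1)^2·(15585/65469); sign now +1
reciprocity: (15585/65469) = +1·(65469/15585) since 15585 mod 4 = 1, 65469 mod 4 = 1; sign now +1
(65469/15585) = (3129/15585)   [reduce mod 15585]
reciprocity: (3129/15585) = +1·(15585/3129) since 3129 mod 4 = 1, 15585 mod 4 = 1; sign now +1
(15585/3129) = (3069/3129)   [reduce mod 3129]
reciprocity: (3069/3129) = +1·(3129/3069) since 3069 mod 4 = 1, 3129 mod 4 = 1; sign now +1
(3129/3069) = (60/3069)   [reduce mod 3069]
60 = 2^2·15; (2/3069) = -1 since 3069 mod 8 = 5, so (60/3069) = (-1)^2·(15/3069); sign now +1
reciprocity: (15/3069) = +1·(3069/15) since 15 mod 4 = 3, 3069 mod 4 = 1; sign now +1
(3069/15) = (9/15)   [reduce mod 15]
reciprocity: (9/15) = +1·(15/9) since 9 mod 4 = 1, 15 mod 4 = 3; sign now +1
(15/9) = (6/9)   [reduce mod 9]
6 = 2^1·3; (2/9) = +1 since 9 mod 8 = 1, so (6/9) = (+1)^1·(3/9); sign now +1
reciprocity: (3/9) = +1·(9/3) since 3 mod 4 = 3, 9 mod 4 = 1; sign now +1
(9/3) = (0/3)   [reduce mod 3]
(0/3) = 0   [gcd(a, n) > 1]; final value = 0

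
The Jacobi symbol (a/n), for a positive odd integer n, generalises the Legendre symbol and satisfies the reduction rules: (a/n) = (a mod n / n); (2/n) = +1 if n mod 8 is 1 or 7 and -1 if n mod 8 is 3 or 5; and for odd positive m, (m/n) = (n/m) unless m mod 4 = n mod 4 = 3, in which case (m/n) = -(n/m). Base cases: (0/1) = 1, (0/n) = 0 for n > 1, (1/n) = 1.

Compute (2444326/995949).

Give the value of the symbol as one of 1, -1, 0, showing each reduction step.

(2444326/995949) = (452428/995949)   [reduce mod 995949]
452428 = 2^2·113107; (2/995949) = -1 since 995949 mod 8 = 5, so (452428/995949) = (-1)^2·(113107/995949); sign now +1
reciprocity: (113107/995949) = +1·(995949/113107) since 113107 mod 4 = 3, 995949 mod 4 = 1; sign now +1
(995949/113107) = (91093/113107)   [reduce mod 113107]
reciprocity: (91093/113107) = +1·(113107/91093) since 91093 mod 4 = 1, 113107 mod 4 = 3; sign now +1
(113107/91093) = (22014/91093)   [reduce mod 91093]
22014 = 2^1·11007; (2/91093) = -1 since 91093 mod 8 = 5, so (22014/91093) = (-1)^1·(11007/91093); sign now -1
reciprocity: (11007/91093) = +1·(91093/11007) since 11007 mod 4 = 3, 91093 mod 4 = 1; sign now -1
(91093/11007) = (3037/11007)   [reduce mod 11007]
reciprocity: (3037/11007) = +1·(11007/3037) since 3037 mod 4 = 1, 11007 mod 4 = 3; sign now -1
(11007/3037) = (1896/3037)   [reduce mod 3037]
1896 = 2^3·237; (2/3037) = -1 since 3037 mod 8 = 5, so (1896/3037) = (-1)^3·(237/3037); sign now +1
reciprocity: (237/3037) = +1·(3037/237) since 237 mod 4 = 1, 3037 mod 4 = 1; sign now +1
(3037/237) = (193/237)   [reduce mod 237]
reciprocity: (193/237) = +1·(237/193) since 193 mod 4 = 1, 237 mod 4 = 1; sign now +1
(237/193) = (44/193)   [reduce mod 193]
44 = 2^2·11; (2/193) = +1 since 193 mod 8 = 1, so (44/193) = (+1)^2·(11/193); sign now +1
reciprocity: (11/193) = +1·(193/11) since 11 mod 4 = 3, 193 mod 4 = 1; sign now +1
(193/11) = (6/11)   [reduce mod 11]
6 = 2^1·3; (2/11) = -1 since 11 mod 8 = 3, so (6/11) = (-1)^1·(3/11); sign now -1
reciprocity: (3/11) = -1·(11/3) since 3 mod 4 = 3, 11 mod 4 = 3; sign now +1
(11/3) = (2/3)   [reduce mod 3]
2 = 2^1·1; (2/3) = -1 since 3 mod 8 = 3, so (2/3) = (-1)^1·(1/3); sign now -1
(1/3) = 1; final value = sign = -1

-1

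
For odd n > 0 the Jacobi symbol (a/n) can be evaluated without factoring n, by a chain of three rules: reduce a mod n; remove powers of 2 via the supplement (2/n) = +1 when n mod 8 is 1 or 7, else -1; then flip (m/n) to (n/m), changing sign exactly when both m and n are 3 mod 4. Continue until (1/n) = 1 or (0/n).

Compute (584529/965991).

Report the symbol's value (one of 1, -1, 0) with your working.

0

flip (584529/965991) -> (965991/584529): both odd, 584529 mod 4 = 1, 965991 mod 4 = 3, so the flip contributes +1; sign now +1
(965991/584529): 965991 mod 584529 = 381462, so (965991/584529) = (381462/584529)
factor out 2^1: 381462 = 2^1·190731; with 584529 mod 8 = 1, (2/584529) = +1; sign now +1; continue with (190731/584529)
flip (190731/584529) -> (584529/190731): both odd, 190731 mod 4 = 3, 584529 mod 4 = 1, so the flip contributes +1; sign now +1
(584529/190731): 584529 mod 190731 = 12336, so (584529/190731) = (12336/190731)
factor out 2^4: 12336 = 2^4·771; with 190731 mod 8 = 3, (2/190731) = -1; sign now +1; continue with (771/190731)
flip (771/190731) -> (190731/771): both odd, 771 mod 4 = 3, 190731 mod 4 = 3, so the flip contributes -1; sign now -1
(190731/771): 190731 mod 771 = 294, so (190731/771) = (294/771)
factor out 2^1: 294 = 2^1·147; with 771 mod 8 = 3, (2/771) = -1; sign now +1; continue with (147/771)
flip (147/771) -> (771/147): both odd, 147 mod 4 = 3, 771 mod 4 = 3, so the flip contributes -1; sign now -1
(771/147): 771 mod 147 = 36, so (771/147) = (36/147)
factor out 2^2: 36 = 2^2·9; with 147 mod 8 = 3, (2/147) = -1; sign now -1; continue with (9/147)
flip (9/147) -> (147/9): both odd, 9 mod 4 = 1, 147 mod 4 = 3, so the flip contributes +1; sign now -1
(147/9): 147 mod 9 = 3, so (147/9) = (3/9)
flip (3/9) -> (9/3): both odd, 3 mod 4 = 3, 9 mod 4 = 1, so the flip contributes +1; sign now -1
(9/3): 9 mod 3 = 0, so (9/3) = (0/3)
reached (0/3); gcd(a, n) > 1, so (0/3) = 0 and the symbol is 0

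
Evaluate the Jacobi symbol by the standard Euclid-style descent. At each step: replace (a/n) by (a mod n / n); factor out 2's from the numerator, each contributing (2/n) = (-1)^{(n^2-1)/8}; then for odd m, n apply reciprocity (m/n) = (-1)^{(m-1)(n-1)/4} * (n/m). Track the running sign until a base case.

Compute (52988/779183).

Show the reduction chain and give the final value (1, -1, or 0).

factor out 2^2: 52988 = 2^2·13247; with 779183 mod 8 = 7, (2/779183) = +1; sign now +1; continue with (13247/779183)
flip (13247/779183) -> (779183/13247): both odd, 13247 mod 4 = 3, 779183 mod 4 = 3, so the flip contributes -1; sign now -1
(779183/13247): 779183 mod 13247 = 10857, so (779183/13247) = (10857/13247)
flip (10857/13247) -> (13247/10857): both odd, 10857 mod 4 = 1, 13247 mod 4 = 3, so the flip contributes +1; sign now -1
(13247/10857): 13247 mod 10857 = 2390, so (13247/10857) = (2390/10857)
factor out 2^1: 2390 = 2^1·1195; with 10857 mod 8 = 1, (2/10857) = +1; sign now -1; continue with (1195/10857)
flip (1195/10857) -> (10857/1195): both odd, 1195 mod 4 = 3, 10857 mod 4 = 1, so the flip contributes +1; sign now -1
(10857/1195): 10857 mod 1195 = 102, so (10857/1195) = (102/1195)
factor out 2^1: 102 = 2^1·51; with 1195 mod 8 = 3, (2/1195) = -1; sign now +1; continue with (51/1195)
flip (51/1195) -> (1195/51): both odd, 51 mod 4 = 3, 1195 mod 4 = 3, so the flip contributes -1; sign now -1
(1195/51): 1195 mod 51 = 22, so (1195/51) = (22/51)
factor out 2^1: 22 = 2^1·11; with 51 mod 8 = 3, (2/51) = -1; sign now +1; continue with (11/51)
flip (11/51) -> (51/11): both odd, 11 mod 4 = 3, 51 mod 4 = 3, so the flip contributes -1; sign now -1
(51/11): 51 mod 11 = 7, so (51/11) = (7/11)
flip (7/11) -> (11/7): both odd, 7 mod 4 = 3, 11 mod 4 = 3, so the flip contributes -1; sign now +1
(11/7): 11 mod 7 = 4, so (11/7) = (4/7)
factor out 2^2: 4 = 2^2·1; with 7 mod 8 = 7, (2/7) = +1; sign now +1; continue with (1/7)
reached (1/7) = 1, so the symbol is +1

1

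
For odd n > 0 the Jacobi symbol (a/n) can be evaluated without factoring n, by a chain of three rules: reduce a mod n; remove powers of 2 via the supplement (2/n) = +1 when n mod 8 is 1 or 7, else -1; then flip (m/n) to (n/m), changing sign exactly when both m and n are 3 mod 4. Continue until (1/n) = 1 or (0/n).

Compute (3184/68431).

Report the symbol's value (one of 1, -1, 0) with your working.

factor out 2^4: 3184 = 2^4·199; with 68431 mod 8 = 7, (2/68431) = +1; sign now +1; continue with (199/68431)
flip (199/68431) -> (68431/199): both odd, 199 mod 4 = 3, 68431 mod 4 = 3, so the flip contributes -1; sign now -1
(68431/199): 68431 mod 199 = 174, so (68431/199) = (174/199)
factor out 2^1: 174 = 2^1·87; with 199 mod 8 = 7, (2/199) = +1; sign now -1; continue with (87/199)
flip (87/199) -> (199/87): both odd, 87 mod 4 = 3, 199 mod 4 = 3, so the flip contributes -1; sign now +1
(199/87): 199 mod 87 = 25, so (199/87) = (25/87)
flip (25/87) -> (87/25): both odd, 25 mod 4 = 1, 87 mod 4 = 3, so the flip contributes +1; sign now +1
(87/25): 87 mod 25 = 12, so (87/25) = (12/25)
factor out 2^2: 12 = 2^2·3; with 25 mod 8 = 1, (2/25) = +1; sign now +1; continue with (3/25)
flip (3/25) -> (25/3): both odd, 3 mod 4 = 3, 25 mod 4 = 1, so the flip contributes +1; sign now +1
(25/3): 25 mod 3 = 1, so (25/3) = (1/3)
reached (1/3) = 1, so the symbol is +1

1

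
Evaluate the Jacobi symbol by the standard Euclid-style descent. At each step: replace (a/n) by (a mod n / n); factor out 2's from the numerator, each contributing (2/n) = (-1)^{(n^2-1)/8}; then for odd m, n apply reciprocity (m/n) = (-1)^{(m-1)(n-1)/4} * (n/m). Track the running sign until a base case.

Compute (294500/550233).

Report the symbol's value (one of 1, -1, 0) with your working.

1

294500 = 2^2·73625; (2/550233) = +1 since 550233 mod 8 = 1, so (294500/550233) = (+1)^2·(73625/550233); sign now +1
reciprocity: (73625/550233) = +1·(550233/73625) since 73625 mod 4 = 1, 550233 mod 4 = 1; sign now +1
(550233/73625) = (34858/73625)   [reduce mod 73625]
34858 = 2^1·17429; (2/73625) = +1 since 73625 mod 8 = 1, so (34858/73625) = (+1)^1·(17429/73625); sign now +1
reciprocity: (17429/73625) = +1·(73625/17429) since 17429 mod 4 = 1, 73625 mod 4 = 1; sign now +1
(73625/17429) = (3909/17429)   [reduce mod 17429]
reciprocity: (3909/17429) = +1·(17429/3909) since 3909 mod 4 = 1, 17429 mod 4 = 1; sign now +1
(17429/3909) = (1793/3909)   [reduce mod 3909]
reciprocity: (1793/3909) = +1·(3909/1793) since 1793 mod 4 = 1, 3909 mod 4 = 1; sign now +1
(3909/1793) = (323/1793)   [reduce mod 1793]
reciprocity: (323/1793) = +1·(1793/323) since 323 mod 4 = 3, 1793 mod 4 = 1; sign now +1
(1793/323) = (178/323)   [reduce mod 323]
178 = 2^1·89; (2/323) = -1 since 323 mod 8 = 3, so (178/323) = (-1)^1·(89/323); sign now -1
reciprocity: (89/323) = +1·(323/89) since 89 mod 4 = 1, 323 mod 4 = 3; sign now -1
(323/89) = (56/89)   [reduce mod 89]
56 = 2^3·7; (2/89) = +1 since 89 mod 8 = 1, so (56/89) = (+1)^3·(7/89); sign now -1
reciprocity: (7/89) = +1·(89/7) since 7 mod 4 = 3, 89 mod 4 = 1; sign now -1
(89/7) = (5/7)   [reduce mod 7]
reciprocity: (5/7) = +1·(7/5) since 5 mod 4 = 1, 7 mod 4 = 3; sign now -1
(7/5) = (2/5)   [reduce mod 5]
2 = 2^1·1; (2/5) = -1 since 5 mod 8 = 5, so (2/5) = (-1)^1·(1/5); sign now +1
(1/5) = 1; final value = sign = +1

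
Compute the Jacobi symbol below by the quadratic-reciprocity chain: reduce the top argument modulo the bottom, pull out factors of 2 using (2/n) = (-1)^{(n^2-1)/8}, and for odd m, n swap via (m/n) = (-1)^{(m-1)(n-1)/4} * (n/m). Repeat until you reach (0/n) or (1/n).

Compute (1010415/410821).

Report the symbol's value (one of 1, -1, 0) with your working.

(1010415/410821): 1010415 mod 410821 = 188773, so (1010415/410821) = (188773/410821)
flip (188773/410821) -> (410821/188773): both odd, 188773 mod 4 = 1, 410821 mod 4 = 1, so the flip contributes +1; sign now +1
(410821/188773): 410821 mod 188773 = 33275, so (410821/188773) = (33275/188773)
flip (33275/188773) -> (188773/33275): both odd, 33275 mod 4 = 3, 188773 mod 4 = 1, so the flip contributes +1; sign now +1
(188773/33275): 188773 mod 33275 = 22398, so (188773/33275) = (22398/33275)
factor out 2^1: 22398 = 2^1·11199; with 33275 mod 8 = 3, (2/33275) = -1; sign now -1; continue with (11199/33275)
flip (11199/33275) -> (33275/11199): both odd, 11199 mod 4 = 3, 33275 mod 4 = 3, so the flip contributes -1; sign now +1
(33275/11199): 33275 mod 11199 = 10877, so (33275/11199) = (10877/11199)
flip (10877/11199) -> (11199/10877): both odd, 10877 mod 4 = 1, 11199 mod 4 = 3, so the flip contributes +1; sign now +1
(11199/10877): 11199 mod 10877 = 322, so (11199/10877) = (322/10877)
factor out 2^1: 322 = 2^1·161; with 10877 mod 8 = 5, (2/10877) = -1; sign now -1; continue with (161/10877)
flip (161/10877) -> (10877/161): both odd, 161 mod 4 = 1, 10877 mod 4 = 1, so the flip contributes +1; sign now -1
(10877/161): 10877 mod 161 = 90, so (10877/161) = (90/161)
factor out 2^1: 90 = 2^1·45; with 161 mod 8 = 1, (2/161) = +1; sign now -1; continue with (45/161)
flip (45/161) -> (161/45): both odd, 45 mod 4 = 1, 161 mod 4 = 1, so the flip contributes +1; sign now -1
(161/45): 161 mod 45 = 26, so (161/45) = (26/45)
factor out 2^1: 26 = 2^1·13; with 45 mod 8 = 5, (2/45) = -1; sign now +1; continue with (13/45)
flip (13/45) -> (45/13): both odd, 13 mod 4 = 1, 45 mod 4 = 1, so the flip contributes +1; sign now +1
(45/13): 45 mod 13 = 6, so (45/13) = (6/13)
factor out 2^1: 6 = 2^1·3; with 13 mod 8 = 5, (2/13) = -1; sign now -1; continue with (3/13)
flip (3/13) -> (13/3): both odd, 3 mod 4 = 3, 13 mod 4 = 1, so the flip contributes +1; sign now -1
(13/3): 13 mod 3 = 1, so (13/3) = (1/3)
reached (1/3) = 1, so the symbol is -1

-1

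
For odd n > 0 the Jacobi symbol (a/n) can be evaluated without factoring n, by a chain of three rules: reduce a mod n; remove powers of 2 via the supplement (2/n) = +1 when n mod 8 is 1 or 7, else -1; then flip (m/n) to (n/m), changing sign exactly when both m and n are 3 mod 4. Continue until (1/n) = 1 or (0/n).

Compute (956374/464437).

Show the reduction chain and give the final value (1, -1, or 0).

-1

(956374/464437) = (27500/464437)   [reduce mod 464437]
27500 = 2^2·6875; (2/464437) = -1 since 464437 mod 8 = 5, so (27500/464437) = (-1)^2·(6875/464437); sign now +1
reciprocity: (6875/464437) = +1·(464437/6875) since 6875 mod 4 = 3, 464437 mod 4 = 1; sign now +1
(464437/6875) = (3812/6875)   [reduce mod 6875]
3812 = 2^2·953; (2/6875) = -1 since 6875 mod 8 = 3, so (3812/6875) = (-1)^2·(953/6875); sign now +1
reciprocity: (953/6875) = +1·(6875/953) since 953 mod 4 = 1, 6875 mod 4 = 3; sign now +1
(6875/953) = (204/953)   [reduce mod 953]
204 = 2^2·51; (2/953) = +1 since 953 mod 8 = 1, so (204/953) = (+1)^2·(51/953); sign now +1
reciprocity: (51/953) = +1·(953/51) since 51 mod 4 = 3, 953 mod 4 = 1; sign now +1
(953/51) = (35/51)   [reduce mod 51]
reciprocity: (35/51) = -1·(51/35) since 35 mod 4 = 3, 51 mod 4 = 3; sign now -1
(51/35) = (16/35)   [reduce mod 35]
16 = 2^4·1; (2/35) = -1 since 35 mod 8 = 3, so (16/35) = (-1)^4·(1/35); sign now -1
(1/35) = 1; final value = sign = -1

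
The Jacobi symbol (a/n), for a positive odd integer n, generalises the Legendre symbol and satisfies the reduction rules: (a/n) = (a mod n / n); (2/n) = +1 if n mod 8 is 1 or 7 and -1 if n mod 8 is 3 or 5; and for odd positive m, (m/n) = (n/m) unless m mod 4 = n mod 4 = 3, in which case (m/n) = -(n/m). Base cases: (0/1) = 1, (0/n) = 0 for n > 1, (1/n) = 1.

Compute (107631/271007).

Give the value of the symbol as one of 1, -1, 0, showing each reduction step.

1

flip (107631/271007) -> (271007/107631): both odd, 107631 mod 4 = 3, 271007 mod 4 = 3, so the flip contributes -1; sign now -1
(271007/107631): 271007 mod 107631 = 55745, so (271007/107631) = (55745/107631)
flip (55745/107631) -> (107631/55745): both odd, 55745 mod 4 = 1, 107631 mod 4 = 3, so the flip contributes +1; sign now -1
(107631/55745): 107631 mod 55745 = 51886, so (107631/55745) = (51886/55745)
factor out 2^1: 51886 = 2^1·25943; with 55745 mod 8 = 1, (2/55745) = +1; sign now -1; continue with (25943/55745)
flip (25943/55745) -> (55745/25943): both odd, 25943 mod 4 = 3, 55745 mod 4 = 1, so the flip contributes +1; sign now -1
(55745/25943): 55745 mod 25943 = 3859, so (55745/25943) = (3859/25943)
flip (3859/25943) -> (25943/3859): both odd, 3859 mod 4 = 3, 25943 mod 4 = 3, so the flip contributes -1; sign now +1
(25943/3859): 25943 mod 3859 = 2789, so (25943/3859) = (2789/3859)
flip (2789/3859) -> (3859/2789): both odd, 2789 mod 4 = 1, 3859 mod 4 = 3, so the flip contributes +1; sign now +1
(3859/2789): 3859 mod 2789 = 1070, so (3859/2789) = (1070/2789)
factor out 2^1: 1070 = 2^1·535; with 2789 mod 8 = 5, (2/2789) = -1; sign now -1; continue with (535/2789)
flip (535/2789) -> (2789/535): both odd, 535 mod 4 = 3, 2789 mod 4 = 1, so the flip contributes +1; sign now -1
(2789/535): 2789 mod 535 = 114, so (2789/535) = (114/535)
factor out 2^1: 114 = 2^1·57; with 535 mod 8 = 7, (2/535) = +1; sign now -1; continue with (57/535)
flip (57/535) -> (535/57): both odd, 57 mod 4 = 1, 535 mod 4 = 3, so the flip contributes +1; sign now -1
(535/57): 535 mod 57 = 22, so (535/57) = (22/57)
factor out 2^1: 22 = 2^1·11; with 57 mod 8 = 1, (2/57) = +1; sign now -1; continue with (11/57)
flip (11/57) -> (57/11): both odd, 11 mod 4 = 3, 57 mod 4 = 1, so the flip contributes +1; sign now -1
(57/11): 57 mod 11 = 2, so (57/11) = (2/11)
factor out 2^1: 2 = 2^1·1; with 11 mod 8 = 3, (2/11) = -1; sign now +1; continue with (1/11)
reached (1/11) = 1, so the symbol is +1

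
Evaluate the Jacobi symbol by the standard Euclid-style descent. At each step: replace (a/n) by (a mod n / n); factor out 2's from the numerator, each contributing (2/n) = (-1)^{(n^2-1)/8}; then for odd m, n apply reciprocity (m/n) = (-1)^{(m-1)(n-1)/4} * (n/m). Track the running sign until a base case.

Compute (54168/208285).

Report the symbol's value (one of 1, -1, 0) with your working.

1

factor out 2^3: 54168 = 2^3·6771; with 208285 mod 8 = 5, (2/208285) = -1; sign now -1; continue with (6771/208285)
flip (6771/208285) -> (208285/6771): both odd, 6771 mod 4 = 3, 208285 mod 4 = 1, so the flip contributes +1; sign now -1
(208285/6771): 208285 mod 6771 = 5155, so (208285/6771) = (5155/6771)
flip (5155/6771) -> (6771/5155): both odd, 5155 mod 4 = 3, 6771 mod 4 = 3, so the flip contributes -1; sign now +1
(6771/5155): 6771 mod 5155 = 1616, so (6771/5155) = (1616/5155)
factor out 2^4: 1616 = 2^4·101; with 5155 mod 8 = 3, (2/5155) = -1; sign now +1; continue with (101/5155)
flip (101/5155) -> (5155/101): both odd, 101 mod 4 = 1, 5155 mod 4 = 3, so the flip contributes +1; sign now +1
(5155/101): 5155 mod 101 = 4, so (5155/101) = (4/101)
factor out 2^2: 4 = 2^2·1; with 101 mod 8 = 5, (2/101) = -1; sign now +1; continue with (1/101)
reached (1/101) = 1, so the symbol is +1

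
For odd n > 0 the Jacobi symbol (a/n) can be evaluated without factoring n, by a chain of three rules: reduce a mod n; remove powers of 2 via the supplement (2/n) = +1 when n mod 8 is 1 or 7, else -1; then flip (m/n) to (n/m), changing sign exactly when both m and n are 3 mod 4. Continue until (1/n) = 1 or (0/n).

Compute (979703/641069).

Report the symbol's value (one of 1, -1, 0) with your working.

-1

(979703/641069): 979703 mod 641069 = 338634, so (979703/641069) = (338634/641069)
factor out 2^1: 338634 = 2^1·169317; with 641069 mod 8 = 5, (2/641069) = -1; sign now -1; continue with (169317/641069)
flip (169317/641069) -> (641069/169317): both odd, 169317 mod 4 = 1, 641069 mod 4 = 1, so the flip contributes +1; sign now -1
(641069/169317): 641069 mod 169317 = 133118, so (641069/169317) = (133118/169317)
factor out 2^1: 133118 = 2^1·66559; with 169317 mod 8 = 5, (2/169317) = -1; sign now +1; continue with (66559/169317)
flip (66559/169317) -> (169317/66559): both odd, 66559 mod 4 = 3, 169317 mod 4 = 1, so the flip contributes +1; sign now +1
(169317/66559): 169317 mod 66559 = 36199, so (169317/66559) = (36199/66559)
flip (36199/66559) -> (66559/36199): both odd, 36199 mod 4 = 3, 66559 mod 4 = 3, so the flip contributes -1; sign now -1
(66559/36199): 66559 mod 36199 = 30360, so (66559/36199) = (30360/36199)
factor out 2^3: 30360 = 2^3·3795; with 36199 mod 8 = 7, (2/36199) = +1; sign now -1; continue with (3795/36199)
flip (3795/36199) -> (36199/3795): both odd, 3795 mod 4 = 3, 36199 mod 4 = 3, so the flip contributes -1; sign now +1
(36199/3795): 36199 mod 3795 = 2044, so (36199/3795) = (2044/3795)
factor out 2^2: 2044 = 2^2·511; with 3795 mod 8 = 3, (2/3795) = -1; sign now +1; continue with (511/3795)
flip (511/3795) -> (3795/511): both odd, 511 mod 4 = 3, 3795 mod 4 = 3, so the flip contributes -1; sign now -1
(3795/511): 3795 mod 511 = 218, so (3795/511) = (218/511)
factor out 2^1: 218 = 2^1·109; with 511 mod 8 = 7, (2/511) = +1; sign now -1; continue with (109/511)
flip (109/511) -> (511/109): both odd, 109 mod 4 = 1, 511 mod 4 = 3, so the flip contributes +1; sign now -1
(511/109): 511 mod 109 = 75, so (511/109) = (75/109)
flip (75/109) -> (109/75): both odd, 75 mod 4 = 3, 109 mod 4 = 1, so the flip contributes +1; sign now -1
(109/75): 109 mod 75 = 34, so (109/75) = (34/75)
factor out 2^1: 34 = 2^1·17; with 75 mod 8 = 3, (2/75) = -1; sign now +1; continue with (17/75)
flip (17/75) -> (75/17): both odd, 17 mod 4 = 1, 75 mod 4 = 3, so the flip contributes +1; sign now +1
(75/17): 75 mod 17 = 7, so (75/17) = (7/17)
flip (7/17) -> (17/7): both odd, 7 mod 4 = 3, 17 mod 4 = 1, so the flip contributes +1; sign now +1
(17/7): 17 mod 7 = 3, so (17/7) = (3/7)
flip (3/7) -> (7/3): both odd, 3 mod 4 = 3, 7 mod 4 = 3, so the flip contributes -1; sign now -1
(7/3): 7 mod 3 = 1, so (7/3) = (1/3)
reached (1/3) = 1, so the symbol is -1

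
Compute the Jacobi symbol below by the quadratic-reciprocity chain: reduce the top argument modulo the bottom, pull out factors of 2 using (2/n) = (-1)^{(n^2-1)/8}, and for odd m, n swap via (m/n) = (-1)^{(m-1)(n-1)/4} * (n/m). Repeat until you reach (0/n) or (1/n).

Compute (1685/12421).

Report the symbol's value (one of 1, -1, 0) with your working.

reciprocity: (1685/12421) = +1·(12421/1685) since 1685 mod 4 = 1, 12421 mod 4 = 1; sign now +1
(12421/1685) = (626/1685)   [reduce mod 1685]
626 = 2^1·313; (2/1685) = -1 since 1685 mod 8 = 5, so (626/1685) = (-1)^1·(313/1685); sign now -1
reciprocity: (313/1685) = +1·(1685/313) since 313 mod 4 = 1, 1685 mod 4 = 1; sign now -1
(1685/313) = (120/313)   [reduce mod 313]
120 = 2^3·15; (2/313) = +1 since 313 mod 8 = 1, so (120/313) = (+1)^3·(15/313); sign now -1
reciprocity: (15/313) = +1·(313/15) since 15 mod 4 = 3, 313 mod 4 = 1; sign now -1
(313/15) = (13/15)   [reduce mod 15]
reciprocity: (13/15) = +1·(15/13) since 13 mod 4 = 1, 15 mod 4 = 3; sign now -1
(15/13) = (2/13)   [reduce mod 13]
2 = 2^1·1; (2/13) = -1 since 13 mod 8 = 5, so (2/13) = (-1)^1·(1/13); sign now +1
(1/13) = 1; final value = sign = +1

1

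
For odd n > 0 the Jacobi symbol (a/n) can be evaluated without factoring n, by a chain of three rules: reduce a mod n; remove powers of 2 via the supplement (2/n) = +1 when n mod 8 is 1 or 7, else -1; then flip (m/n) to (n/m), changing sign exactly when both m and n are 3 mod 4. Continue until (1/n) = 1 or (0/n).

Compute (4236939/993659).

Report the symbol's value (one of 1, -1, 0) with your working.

-1

(4236939/993659): 4236939 mod 993659 = 262303, so (4236939/993659) = (262303/993659)
flip (262303/993659) -> (993659/262303): both odd, 262303 mod 4 = 3, 993659 mod 4 = 3, so the flip contributes -1; sign now -1
(993659/262303): 993659 mod 262303 = 206750, so (993659/262303) = (206750/262303)
factor out 2^1: 206750 = 2^1·103375; with 262303 mod 8 = 7, (2/262303) = +1; sign now -1; continue with (103375/262303)
flip (103375/262303) -> (262303/103375): both odd, 103375 mod 4 = 3, 262303 mod 4 = 3, so the flip contributes -1; sign now +1
(262303/103375): 262303 mod 103375 = 55553, so (262303/103375) = (55553/103375)
flip (55553/103375) -> (103375/55553): both odd, 55553 mod 4 = 1, 103375 mod 4 = 3, so the flip contributes +1; sign now +1
(103375/55553): 103375 mod 55553 = 47822, so (103375/55553) = (47822/55553)
factor out 2^1: 47822 = 2^1·23911; with 55553 mod 8 = 1, (2/55553) = +1; sign now +1; continue with (23911/55553)
flip (23911/55553) -> (55553/23911): both odd, 23911 mod 4 = 3, 55553 mod 4 = 1, so the flip contributes +1; sign now +1
(55553/23911): 55553 mod 23911 = 7731, so (55553/23911) = (7731/23911)
flip (7731/23911) -> (23911/7731): both odd, 7731 mod 4 = 3, 23911 mod 4 = 3, so the flip contributes -1; sign now -1
(23911/7731): 23911 mod 7731 = 718, so (23911/7731) = (718/7731)
factor out 2^1: 718 = 2^1·359; with 7731 mod 8 = 3, (2/7731) = -1; sign now +1; continue with (359/7731)
flip (359/7731) -> (7731/359): both odd, 359 mod 4 = 3, 7731 mod 4 = 3, so the flip contributes -1; sign now -1
(7731/359): 7731 mod 359 = 192, so (7731/359) = (192/359)
factor out 2^6: 192 = 2^6·3; with 359 mod 8 = 7, (2/359) = +1; sign now -1; continue with (3/359)
flip (3/359) -> (359/3): both odd, 3 mod 4 = 3, 359 mod 4 = 3, so the flip contributes -1; sign now +1
(359/3): 359 mod 3 = 2, so (359/3) = (2/3)
factor out 2^1: 2 = 2^1·1; with 3 mod 8 = 3, (2/3) = -1; sign now -1; continue with (1/3)
reached (1/3) = 1, so the symbol is -1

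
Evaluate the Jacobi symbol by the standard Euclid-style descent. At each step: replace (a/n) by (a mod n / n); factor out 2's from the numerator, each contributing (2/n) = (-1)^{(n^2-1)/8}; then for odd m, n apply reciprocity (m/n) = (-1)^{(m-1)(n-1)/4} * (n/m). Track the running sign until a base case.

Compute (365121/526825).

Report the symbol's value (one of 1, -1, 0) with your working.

1

reciprocity: (365121/526825) = +1·(526825/365121) since 365121 mod 4 = 1, 526825 mod 4 = 1; sign now +1
(526825/365121) = (161704/365121)   [reduce mod 365121]
161704 = 2^3·20213; (2/365121) = +1 since 365121 mod 8 = 1, so (161704/365121) = (+1)^3·(20213/365121); sign now +1
reciprocity: (20213/365121) = +1·(365121/20213) since 20213 mod 4 = 1, 365121 mod 4 = 1; sign now +1
(365121/20213) = (1287/20213)   [reduce mod 20213]
reciprocity: (1287/20213) = +1·(20213/1287) since 1287 mod 4 = 3, 20213 mod 4 = 1; sign now +1
(20213/1287) = (908/1287)   [reduce mod 1287]
908 = 2^2·227; (2/1287) = +1 since 1287 mod 8 = 7, so (908/1287) = (+1)^2·(227/1287); sign now +1
reciprocity: (227/1287) = -1·(1287/227) since 227 mod 4 = 3, 1287 mod 4 = 3; sign now -1
(1287/227) = (152/227)   [reduce mod 227]
152 = 2^3·19; (2/227) = -1 since 227 mod 8 = 3, so (152/227) = (-1)^3·(19/227); sign now +1
reciprocity: (19/227) = -1·(227/19) since 19 mod 4 = 3, 227 mod 4 = 3; sign now -1
(227/19) = (18/19)   [reduce mod 19]
18 = 2^1·9; (2/19) = -1 since 19 mod 8 = 3, so (18/19) = (-1)^1·(9/19); sign now +1
reciprocity: (9/19) = +1·(19/9) since 9 mod 4 = 1, 19 mod 4 = 3; sign now +1
(19/9) = (1/9)   [reduce mod 9]
(1/9) = 1; final value = sign = +1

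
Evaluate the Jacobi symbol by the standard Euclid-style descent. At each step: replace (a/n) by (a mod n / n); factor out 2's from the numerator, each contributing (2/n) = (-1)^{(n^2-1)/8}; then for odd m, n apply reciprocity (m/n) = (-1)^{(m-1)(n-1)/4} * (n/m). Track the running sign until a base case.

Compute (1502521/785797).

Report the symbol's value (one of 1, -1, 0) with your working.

(1502521/785797): 1502521 mod 785797 = 716724, so (1502521/785797) = (716724/785797)
factor out 2^2: 716724 = 2^2·179181; with 785797 mod 8 = 5, (2/785797) = -1; sign now +1; continue with (179181/785797)
flip (179181/785797) -> (785797/179181): both odd, 179181 mod 4 = 1, 785797 mod 4 = 1, so the flip contributes +1; sign now +1
(785797/179181): 785797 mod 179181 = 69073, so (785797/179181) = (69073/179181)
flip (69073/179181) -> (179181/69073): both odd, 69073 mod 4 = 1, 179181 mod 4 = 1, so the flip contributes +1; sign now +1
(179181/69073): 179181 mod 69073 = 41035, so (179181/69073) = (41035/69073)
flip (41035/69073) -> (69073/41035): both odd, 41035 mod 4 = 3, 69073 mod 4 = 1, so the flip contributes +1; sign now +1
(69073/41035): 69073 mod 41035 = 28038, so (69073/41035) = (28038/41035)
factor out 2^1: 28038 = 2^1·14019; with 41035 mod 8 = 3, (2/41035) = -1; sign now -1; continue with (14019/41035)
flip (14019/41035) -> (41035/14019): both odd, 14019 mod 4 = 3, 41035 mod 4 = 3, so the flip contributes -1; sign now +1
(41035/14019): 41035 mod 14019 = 12997, so (41035/14019) = (12997/14019)
flip (12997/14019) -> (14019/12997): both odd, 12997 mod 4 = 1, 14019 mod 4 = 3, so the flip contributes +1; sign now +1
(14019/12997): 14019 mod 12997 = 1022, so (14019/12997) = (1022/12997)
factor out 2^1: 1022 = 2^1·511; with 12997 mod 8 = 5, (2/12997) = -1; sign now -1; continue with (511/12997)
flip (511/12997) -> (12997/511): both odd, 511 mod 4 = 3, 12997 mod 4 = 1, so the flip contributes +1; sign now -1
(12997/511): 12997 mod 511 = 222, so (12997/511) = (222/511)
factor out 2^1: 222 = 2^1·111; with 511 mod 8 = 7, (2/511) = +1; sign now -1; continue with (111/511)
flip (111/511) -> (511/111): both odd, 111 mod 4 = 3, 511 mod 4 = 3, so the flip contributes -1; sign now +1
(511/111): 511 mod 111 = 67, so (511/111) = (67/111)
flip (67/111) -> (111/67): both odd, 67 mod 4 = 3, 111 mod 4 = 3, so the flip contributes -1; sign now -1
(111/67): 111 mod 67 = 44, so (111/67) = (44/67)
factor out 2^2: 44 = 2^2·11; with 67 mod 8 = 3, (2/67) = -1; sign now -1; continue with (11/67)
flip (11/67) -> (67/11): both odd, 11 mod 4 = 3, 67 mod 4 = 3, so the flip contributes -1; sign now +1
(67/11): 67 mod 11 = 1, so (67/11) = (1/11)
reached (1/11) = 1, so the symbol is +1

1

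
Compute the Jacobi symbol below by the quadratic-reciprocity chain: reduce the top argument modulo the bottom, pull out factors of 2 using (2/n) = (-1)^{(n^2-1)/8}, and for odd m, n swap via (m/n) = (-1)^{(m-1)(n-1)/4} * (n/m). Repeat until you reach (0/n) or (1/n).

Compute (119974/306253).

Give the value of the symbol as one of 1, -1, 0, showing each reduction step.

-1

119974 = 2^1·59987; (2/306253) = -1 since 306253 mod 8 = 5, so (119974/306253) = (-1)^1·(59987/306253); sign now -1
reciprocity: (59987/306253) = +1·(306253/59987) since 59987 mod 4 = 3, 306253 mod 4 = 1; sign now -1
(306253/59987) = (6318/59987)   [reduce mod 59987]
6318 = 2^1·3159; (2/59987) = -1 since 59987 mod 8 = 3, so (6318/59987) = (-1)^1·(3159/59987); sign now +1
reciprocity: (3159/59987) = -1·(59987/3159) since 3159 mod 4 = 3, 59987 mod 4 = 3; sign now -1
(59987/3159) = (3125/3159)   [reduce mod 3159]
reciprocity: (3125/3159) = +1·(3159/3125) since 3125 mod 4 = 1, 3159 mod 4 = 3; sign now -1
(3159/3125) = (34/3125)   [reduce mod 3125]
34 = 2^1·17; (2/3125) = -1 since 3125 mod 8 = 5, so (34/3125) = (-1)^1·(17/3125); sign now +1
reciprocity: (17/3125) = +1·(3125/17) since 17 mod 4 = 1, 3125 mod 4 = 1; sign now +1
(3125/17) = (14/17)   [reduce mod 17]
14 = 2^1·7; (2/17) = +1 since 17 mod 8 = 1, so (14/17) = (+1)^1·(7/17); sign now +1
reciprocity: (7/17) = +1·(17/7) since 7 mod 4 = 3, 17 mod 4 = 1; sign now +1
(17/7) = (3/7)   [reduce mod 7]
reciprocity: (3/7) = -1·(7/3) since 3 mod 4 = 3, 7 mod 4 = 3; sign now -1
(7/3) = (1/3)   [reduce mod 3]
(1/3) = 1; final value = sign = -1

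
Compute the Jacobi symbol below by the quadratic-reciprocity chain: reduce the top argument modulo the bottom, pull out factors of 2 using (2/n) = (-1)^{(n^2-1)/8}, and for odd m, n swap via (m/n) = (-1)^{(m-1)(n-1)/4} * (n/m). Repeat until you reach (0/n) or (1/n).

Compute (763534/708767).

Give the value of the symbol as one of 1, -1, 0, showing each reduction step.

(763534/708767) = (54767/708767)   [reduce mod 708767]
reciprocity: (54767/708767) = -1·(708767/54767) since 54767 mod 4 = 3, 708767 mod 4 = 3; sign now -1
(708767/54767) = (51563/54767)   [reduce mod 54767]
reciprocity: (51563/54767) = -1·(54767/51563) since 51563 mod 4 = 3, 54767 mod 4 = 3; sign now +1
(54767/51563) = (3204/51563)   [reduce mod 51563]
3204 = 2^2·801; (2/51563) = -1 since 51563 mod 8 = 3, so (3204/51563) = (-1)^2·(801/51563); sign now +1
reciprocity: (801/51563) = +1·(51563/801) since 801 mod 4 = 1, 51563 mod 4 = 3; sign now +1
(51563/801) = (299/801)   [reduce mod 801]
reciprocity: (299/801) = +1·(801/299) since 299 mod 4 = 3, 801 mod 4 = 1; sign now +1
(801/299) = (203/299)   [reduce mod 299]
reciprocity: (203/299) = -1·(299/203) since 203 mod 4 = 3, 299 mod 4 = 3; sign now -1
(299/203) = (96/203)   [reduce mod 203]
96 = 2^5·3; (2/203) = -1 since 203 mod 8 = 3, so (96/203) = (-1)^5·(3/203); sign now +1
reciprocity: (3/203) = -1·(203/3) since 3 mod 4 = 3, 203 mod 4 = 3; sign now -1
(203/3) = (2/3)   [reduce mod 3]
2 = 2^1·1; (2/3) = -1 since 3 mod 8 = 3, so (2/3) = (-1)^1·(1/3); sign now +1
(1/3) = 1; final value = sign = +1

1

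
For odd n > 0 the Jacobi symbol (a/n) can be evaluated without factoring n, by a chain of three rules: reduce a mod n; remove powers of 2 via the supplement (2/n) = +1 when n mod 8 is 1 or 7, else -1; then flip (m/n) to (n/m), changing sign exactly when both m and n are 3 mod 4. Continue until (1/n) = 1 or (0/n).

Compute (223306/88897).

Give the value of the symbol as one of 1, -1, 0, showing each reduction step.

-1

(223306/88897): 223306 mod 88897 = 45512, so (223306/88897) = (45512/88897)
factor out 2^3: 45512 = 2^3·5689; with 88897 mod 8 = 1, (2/88897) = +1; sign now +1; continue with (5689/88897)
flip (5689/88897) -> (88897/5689): both odd, 5689 mod 4 = 1, 88897 mod 4 = 1, so the flip contributes +1; sign now +1
(88897/5689): 88897 mod 5689 = 3562, so (88897/5689) = (3562/5689)
factor out 2^1: 3562 = 2^1·1781; with 5689 mod 8 = 1, (2/5689) = +1; sign now +1; continue with (1781/5689)
flip (1781/5689) -> (5689/1781): both odd, 1781 mod 4 = 1, 5689 mod 4 = 1, so the flip contributes +1; sign now +1
(5689/1781): 5689 mod 1781 = 346, so (5689/1781) = (346/1781)
factor out 2^1: 346 = 2^1·173; with 1781 mod 8 = 5, (2/1781) = -1; sign now -1; continue with (173/1781)
flip (173/1781) -> (1781/173): both odd, 173 mod 4 = 1, 1781 mod 4 = 1, so the flip contributes +1; sign now -1
(1781/173): 1781 mod 173 = 51, so (1781/173) = (51/173)
flip (51/173) -> (173/51): both odd, 51 mod 4 = 3, 173 mod 4 = 1, so the flip contributes +1; sign now -1
(173/51): 173 mod 51 = 20, so (173/51) = (20/51)
factor out 2^2: 20 = 2^2·5; with 51 mod 8 = 3, (2/51) = -1; sign now -1; continue with (5/51)
flip (5/51) -> (51/5): both odd, 5 mod 4 = 1, 51 mod 4 = 3, so the flip contributes +1; sign now -1
(51/5): 51 mod 5 = 1, so (51/5) = (1/5)
reached (1/5) = 1, so the symbol is -1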